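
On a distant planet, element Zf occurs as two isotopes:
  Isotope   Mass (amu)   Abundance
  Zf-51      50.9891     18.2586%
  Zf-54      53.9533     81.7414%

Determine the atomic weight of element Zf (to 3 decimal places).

Ar = Σ fᵢ·mᵢ = 0.182586 × 50.9891 + 0.817414 × 53.9533
= 9.30990 + 44.10218 = 53.41208 amu

53.412 amu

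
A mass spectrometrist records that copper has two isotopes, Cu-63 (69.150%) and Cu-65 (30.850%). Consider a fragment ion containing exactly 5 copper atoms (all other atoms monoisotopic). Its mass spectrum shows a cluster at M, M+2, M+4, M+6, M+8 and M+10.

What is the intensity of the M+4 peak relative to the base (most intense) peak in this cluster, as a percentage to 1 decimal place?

89.2%

(0.69150 + 0.30850)^5 gives M 0.1581, M+2 0.3527, M+4 0.3147, M+6 0.1404, M+8 0.0313, M+10 0.0028; the largest is M+2.
P(M+2) = C(5,1) × 0.69150^4 × 0.30850^1 = 5 × 0.2286487 × 0.3085 = 0.352691 (base)
P(M+4) = C(5,2) × 0.69150^3 × 0.30850^2 = 10 × 0.33065611 × 0.09517225 = 0.314693
Relative intensity = 0.314693 / 0.352691 × 100 = 89.2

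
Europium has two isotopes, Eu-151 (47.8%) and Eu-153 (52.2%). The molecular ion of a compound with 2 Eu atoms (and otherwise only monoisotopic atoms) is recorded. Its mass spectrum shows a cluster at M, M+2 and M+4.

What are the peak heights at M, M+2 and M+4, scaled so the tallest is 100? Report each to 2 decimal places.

45.79 : 100.00 : 54.60

The 2 Eu atoms are independent, so intensities follow the terms of (0.478 + 0.522)^2.
P(M) = 0.478^2 = 0.228484
P(M+2) = 2 × 0.478^1 × 0.522^1 = 0.499032
P(M+4) = 0.522^2 = 0.272484
The M+2 peak is largest (0.499032); scaling to 100 gives 45.79 : 100.00 : 54.60.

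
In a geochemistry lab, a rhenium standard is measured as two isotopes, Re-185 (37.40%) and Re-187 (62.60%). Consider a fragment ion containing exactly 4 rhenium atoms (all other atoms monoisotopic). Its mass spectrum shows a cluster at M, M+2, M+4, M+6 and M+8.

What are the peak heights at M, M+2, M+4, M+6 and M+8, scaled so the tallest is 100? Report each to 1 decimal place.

The 4 Re atoms are independent, so intensities follow the terms of (0.3740 + 0.6260)^4.
P(M) = 0.3740^4 = 0.019565
P(M+2) = 4 × 0.3740^3 × 0.6260^1 = 0.130993
P(M+4) = 6 × 0.3740^2 × 0.6260^2 = 0.328884
P(M+6) = 4 × 0.3740^1 × 0.6260^3 = 0.366990
P(M+8) = 0.6260^4 = 0.153567
The M+6 peak is largest (0.366990); scaling to 100 gives 5.3 : 35.7 : 89.6 : 100.0 : 41.8.

5.3 : 35.7 : 89.6 : 100.0 : 41.8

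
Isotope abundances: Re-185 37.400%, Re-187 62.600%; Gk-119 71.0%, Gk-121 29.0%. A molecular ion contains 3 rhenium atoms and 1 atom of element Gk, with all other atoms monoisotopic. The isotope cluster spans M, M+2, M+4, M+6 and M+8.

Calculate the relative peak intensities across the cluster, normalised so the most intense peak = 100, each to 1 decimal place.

Rhenium pattern (n=3): 0.05231362 : 0.26268713 : 0.43968487 : 0.24531438
Element Gk pattern (n=1): 0.7100 : 0.2900
Convolve the two distributions (both contribute in 2-u steps):
  M: 0.05231362×0.7100 = 0.037143
  M+2: 0.05231362×0.2900 + 0.26268713×0.7100 = 0.201679
  M+4: 0.26268713×0.2900 + 0.43968487×0.7100 = 0.388356
  M+6: 0.43968487×0.2900 + 0.24531438×0.7100 = 0.301682
  M+8: 0.24531438×0.2900 = 0.071141
Scale to base peak (0.388356) = 100: 9.6 : 51.9 : 100.0 : 77.7 : 18.3

9.6 : 51.9 : 100.0 : 77.7 : 18.3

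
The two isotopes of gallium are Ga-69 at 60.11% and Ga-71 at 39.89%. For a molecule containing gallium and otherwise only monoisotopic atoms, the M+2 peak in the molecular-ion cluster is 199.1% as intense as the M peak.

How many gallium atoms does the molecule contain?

For n independent Ga atoms, I(M+2)/I(M) = n · (abundance Ga-71) / (abundance Ga-69) = n · 0.3989/0.6011.
n = 1.991 × 0.6011/0.3989 = 3.00 ≈ 3

3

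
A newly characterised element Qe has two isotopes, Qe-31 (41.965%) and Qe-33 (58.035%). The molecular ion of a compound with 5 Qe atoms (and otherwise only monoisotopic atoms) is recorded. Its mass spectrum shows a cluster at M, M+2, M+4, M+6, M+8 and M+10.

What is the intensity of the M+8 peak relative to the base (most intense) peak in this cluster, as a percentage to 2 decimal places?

Binomial terms of (0.41965 + 0.58035)^5: M 0.0130, M+2 0.0900, M+4 0.2489, M+6 0.3442, M+8 0.2380, M+10 0.0658 → M+6 is the base peak.
P(M+6) = C(5,3) × 0.41965^2 × 0.58035^3 = 10 × 0.17610612 × 0.19546543 = 0.344227 (base)
P(M+8) = C(5,4) × 0.41965^1 × 0.58035^4 = 5 × 0.41965 × 0.11343836 = 0.238022
Relative intensity = 0.238022 / 0.344227 × 100 = 69.15

69.15%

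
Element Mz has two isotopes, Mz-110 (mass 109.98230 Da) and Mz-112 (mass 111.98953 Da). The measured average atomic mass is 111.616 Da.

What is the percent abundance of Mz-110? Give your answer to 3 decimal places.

With x = fraction of Mz-110 (so Mz-112 is 1 − x):
109.98230·x + 111.98953·(1 − x) = 111.616
(109.98230 − 111.98953)·x = 111.616 − 111.98953
x = -0.37353 / -2.00723 = 0.18609 → 18.609% Mz-110, 81.391% Mz-112.

18.609%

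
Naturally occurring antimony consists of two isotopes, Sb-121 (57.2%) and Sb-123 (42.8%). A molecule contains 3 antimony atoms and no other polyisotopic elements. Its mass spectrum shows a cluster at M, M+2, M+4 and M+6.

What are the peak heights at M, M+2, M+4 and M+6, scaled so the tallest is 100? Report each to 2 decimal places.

44.55 : 100.00 : 74.83 : 18.66

The 3 Sb atoms are independent, so intensities follow the terms of (0.572 + 0.428)^3.
P(M) = 0.572^3 = 0.187149
P(M+2) = 3 × 0.572^2 × 0.428^1 = 0.420104
P(M+4) = 3 × 0.572^1 × 0.428^2 = 0.314344
P(M+6) = 0.428^3 = 0.078403
The M+2 peak is largest (0.420104); scaling to 100 gives 44.55 : 100.00 : 74.83 : 18.66.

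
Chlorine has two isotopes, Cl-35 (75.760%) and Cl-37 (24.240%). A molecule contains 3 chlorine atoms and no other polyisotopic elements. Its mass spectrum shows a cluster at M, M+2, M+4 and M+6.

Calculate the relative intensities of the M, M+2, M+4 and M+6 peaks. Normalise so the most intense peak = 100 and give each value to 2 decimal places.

Each Cl atom is independently Cl-35 (p = 0.75760) or Cl-37 (q = 0.24240); the cluster is the binomial expansion (p + q)^3.
P(M) = 0.75760^3 = 0.434830
P(M+2) = 3 × 0.75760^2 × 0.24240^1 = 0.417382
P(M+4) = 3 × 0.75760^1 × 0.24240^2 = 0.133545
P(M+6) = 0.24240^3 = 0.014243
The M peak is largest (0.434830); scaling to 100 gives 100.00 : 95.99 : 30.71 : 3.28.

100.00 : 95.99 : 30.71 : 3.28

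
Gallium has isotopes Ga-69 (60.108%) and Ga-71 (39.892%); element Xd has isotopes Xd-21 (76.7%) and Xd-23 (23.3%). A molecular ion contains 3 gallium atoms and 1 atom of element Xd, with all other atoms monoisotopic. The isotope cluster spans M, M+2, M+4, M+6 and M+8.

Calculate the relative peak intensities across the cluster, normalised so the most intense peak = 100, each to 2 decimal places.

43.58 : 100.00 : 83.94 : 30.23 : 3.87

Gallium pattern (n=3): 0.2171685 : 0.432386 : 0.2869625 : 0.063483
Element Xd pattern (n=1): 0.7670 : 0.2330
Convolve the two distributions (both contribute in 2-u steps):
  M: 0.2171685×0.7670 = 0.166568
  M+2: 0.2171685×0.2330 + 0.432386×0.7670 = 0.382240
  M+4: 0.432386×0.2330 + 0.2869625×0.7670 = 0.320846
  M+6: 0.2869625×0.2330 + 0.063483×0.7670 = 0.115554
  M+8: 0.063483×0.2330 = 0.014792
Scale to base peak (0.382240) = 100: 43.58 : 100.00 : 83.94 : 30.23 : 3.87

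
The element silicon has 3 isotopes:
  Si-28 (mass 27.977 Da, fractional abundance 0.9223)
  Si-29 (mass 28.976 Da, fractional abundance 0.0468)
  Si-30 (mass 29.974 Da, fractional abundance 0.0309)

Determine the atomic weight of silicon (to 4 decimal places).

28.0855 Da

The abundance-weighted mean is 0.9223 × 27.977 + 0.0468 × 28.976 + 0.0309 × 29.974
= 25.80319 + 1.35608 + 0.92620 = 28.08547 Da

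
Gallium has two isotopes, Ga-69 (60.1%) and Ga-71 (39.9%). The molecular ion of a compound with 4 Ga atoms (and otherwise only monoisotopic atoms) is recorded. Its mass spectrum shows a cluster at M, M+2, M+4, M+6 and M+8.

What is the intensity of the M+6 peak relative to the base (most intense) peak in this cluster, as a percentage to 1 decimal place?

44.1%

Binomial terms of (0.601 + 0.399)^4: M 0.1305, M+2 0.3465, M+4 0.3450, M+6 0.1527, M+8 0.0253 → M+2 is the base peak.
P(M+2) = C(4,1) × 0.601^3 × 0.399^1 = 4 × 0.2170818 × 0.3990 = 0.346463 (base)
P(M+6) = C(4,3) × 0.601^1 × 0.399^3 = 4 × 0.6010 × 0.0635212 = 0.152705
Relative intensity = 0.152705 / 0.346463 × 100 = 44.1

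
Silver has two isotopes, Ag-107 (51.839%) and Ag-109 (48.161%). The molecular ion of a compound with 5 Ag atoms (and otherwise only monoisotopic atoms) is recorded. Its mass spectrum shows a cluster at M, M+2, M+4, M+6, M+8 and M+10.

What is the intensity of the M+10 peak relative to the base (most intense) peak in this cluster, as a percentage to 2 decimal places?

Term probabilities: M 0.0374, M+2 0.1739, M+4 0.3231, M+6 0.3002, M+8 0.1394, M+10 0.0259. Base peak = M+4.
P(M+4) = C(5,2) × 0.51839^3 × 0.48161^2 = 10 × 0.13930601 × 0.23194819 = 0.323118 (base)
P(M+10) = C(5,5) × 0.51839^0 × 0.48161^5 = 1 × 1.0000 × 0.0259106 = 0.025911
Relative intensity = 0.025911 / 0.323118 × 100 = 8.02

8.02%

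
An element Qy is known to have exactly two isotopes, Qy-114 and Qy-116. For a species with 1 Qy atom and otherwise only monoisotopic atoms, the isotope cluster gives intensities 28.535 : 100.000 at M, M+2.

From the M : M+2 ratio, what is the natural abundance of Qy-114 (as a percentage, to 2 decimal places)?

22.20%

If p is the fraction of Qy that is Qy-114, then I(M+2)/I(M) = [C(1,1)·p^0·(1−p)] / p^1 = 1·(1−p)/p = 100.000/28.535 = 3.5045
(1−p)/p = 3.5045/1 = 3.5045  ⇒  p = 1/(1 + 3.5045) = 0.2220
Qy-114: 22.20%, Qy-116: 77.80%.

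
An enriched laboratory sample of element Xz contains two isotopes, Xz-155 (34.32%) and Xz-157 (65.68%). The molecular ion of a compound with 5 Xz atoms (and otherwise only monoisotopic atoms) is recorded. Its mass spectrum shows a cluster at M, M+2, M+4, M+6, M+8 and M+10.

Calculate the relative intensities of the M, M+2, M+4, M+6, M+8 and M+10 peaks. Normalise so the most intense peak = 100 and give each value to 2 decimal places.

Expanding (0.3432 + 0.6568)^5:
P(M) = 0.3432^5 = 0.004761
P(M+2) = 5 × 0.3432^4 × 0.6568^1 = 0.045561
P(M+4) = 10 × 0.3432^3 × 0.6568^2 = 0.174385
P(M+6) = 10 × 0.3432^2 × 0.6568^3 = 0.333729
P(M+8) = 5 × 0.3432^1 × 0.6568^4 = 0.319337
P(M+10) = 0.6568^5 = 0.122227
The M+6 peak is largest (0.333729); scaling to 100 gives 1.43 : 13.65 : 52.25 : 100.00 : 95.69 : 36.62.

1.43 : 13.65 : 52.25 : 100.00 : 95.69 : 36.62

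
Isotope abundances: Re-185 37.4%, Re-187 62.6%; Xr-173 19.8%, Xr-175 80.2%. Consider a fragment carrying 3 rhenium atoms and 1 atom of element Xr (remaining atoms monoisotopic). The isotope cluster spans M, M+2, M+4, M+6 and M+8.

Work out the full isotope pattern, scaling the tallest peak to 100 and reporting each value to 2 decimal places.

Rhenium pattern (n=3): 0.05231362 : 0.26268713 : 0.43968487 : 0.24531438
Element Xr pattern (n=1): 0.1980 : 0.8020
Convolve the two distributions (both contribute in 2-u steps):
  M: 0.05231362×0.1980 = 0.010358
  M+2: 0.05231362×0.8020 + 0.26268713×0.1980 = 0.093968
  M+4: 0.26268713×0.8020 + 0.43968487×0.1980 = 0.297733
  M+6: 0.43968487×0.8020 + 0.24531438×0.1980 = 0.401200
  M+8: 0.24531438×0.8020 = 0.196742
Scale to base peak (0.401200) = 100: 2.58 : 23.42 : 74.21 : 100.00 : 49.04

2.58 : 23.42 : 74.21 : 100.00 : 49.04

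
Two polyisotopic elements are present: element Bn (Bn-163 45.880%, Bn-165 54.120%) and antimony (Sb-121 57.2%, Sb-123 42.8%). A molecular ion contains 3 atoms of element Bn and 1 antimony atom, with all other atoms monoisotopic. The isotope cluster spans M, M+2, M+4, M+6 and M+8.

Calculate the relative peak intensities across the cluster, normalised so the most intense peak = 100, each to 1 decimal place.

Element Bn pattern (n=3): 0.09657623 : 0.34176364 : 0.40314404 : 0.15851609
Antimony pattern (n=1): 0.5720 : 0.4280
Convolve the two distributions (both contribute in 2-u steps):
  M: 0.09657623×0.5720 = 0.055242
  M+2: 0.09657623×0.4280 + 0.34176364×0.5720 = 0.236823
  M+4: 0.34176364×0.4280 + 0.40314404×0.5720 = 0.376873
  M+6: 0.40314404×0.4280 + 0.15851609×0.5720 = 0.263217
  M+8: 0.15851609×0.4280 = 0.067845
Scale to base peak (0.376873) = 100: 14.7 : 62.8 : 100.0 : 69.8 : 18.0

14.7 : 62.8 : 100.0 : 69.8 : 18.0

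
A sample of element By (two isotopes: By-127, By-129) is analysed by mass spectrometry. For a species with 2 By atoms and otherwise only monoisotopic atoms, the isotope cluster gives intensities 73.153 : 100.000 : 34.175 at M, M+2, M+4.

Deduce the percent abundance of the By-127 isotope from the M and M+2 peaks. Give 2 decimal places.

59.40%

Let p = fractional abundance of By-127. I(M+2)/I(M) = [C(2,1)·p^1·(1−p)] / p^2 = 2·(1−p)/p = 100.000/73.153 = 1.3670
(1−p)/p = 1.3670/2 = 0.6835  ⇒  p = 1/(1 + 0.6835) = 0.5940
By-127: 59.40%, By-129: 40.60%.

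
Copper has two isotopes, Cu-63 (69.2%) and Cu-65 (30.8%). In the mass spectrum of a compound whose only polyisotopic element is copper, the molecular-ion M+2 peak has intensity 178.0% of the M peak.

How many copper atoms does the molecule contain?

4

For n independent Cu atoms, I(M+2)/I(M) = n · (abundance Cu-65) / (abundance Cu-63) = n · 0.308/0.692.
n = 1.780 × 0.692/0.308 = 4.00 ≈ 4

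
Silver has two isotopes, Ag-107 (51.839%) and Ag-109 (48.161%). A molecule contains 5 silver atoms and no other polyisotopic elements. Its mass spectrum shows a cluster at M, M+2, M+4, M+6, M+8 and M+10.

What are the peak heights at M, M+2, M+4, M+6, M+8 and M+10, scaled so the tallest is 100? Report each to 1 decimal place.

Expanding (0.51839 + 0.48161)^5:
P(M) = 0.51839^5 = 0.037435
P(M+2) = 5 × 0.51839^4 × 0.48161^1 = 0.173897
P(M+4) = 10 × 0.51839^3 × 0.48161^2 = 0.323118
P(M+6) = 10 × 0.51839^2 × 0.48161^3 = 0.300192
P(M+8) = 5 × 0.51839^1 × 0.48161^4 = 0.139447
P(M+10) = 0.48161^5 = 0.025911
The M+4 peak is largest (0.323118); scaling to 100 gives 11.6 : 53.8 : 100.0 : 92.9 : 43.2 : 8.0.

11.6 : 53.8 : 100.0 : 92.9 : 43.2 : 8.0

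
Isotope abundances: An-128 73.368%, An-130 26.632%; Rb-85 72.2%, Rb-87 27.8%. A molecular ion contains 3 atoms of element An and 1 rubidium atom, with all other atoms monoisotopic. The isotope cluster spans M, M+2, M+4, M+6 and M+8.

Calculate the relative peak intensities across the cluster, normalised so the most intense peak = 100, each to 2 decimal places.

Element An pattern (n=3): 0.39492992 : 0.43006926 : 0.15611172 : 0.0188891
Rubidium pattern (n=1): 0.7220 : 0.2780
Convolve the two distributions (both contribute in 2-u steps):
  M: 0.39492992×0.7220 = 0.285139
  M+2: 0.39492992×0.2780 + 0.43006926×0.7220 = 0.420301
  M+4: 0.43006926×0.2780 + 0.15611172×0.7220 = 0.232272
  M+6: 0.15611172×0.2780 + 0.0188891×0.7220 = 0.057037
  M+8: 0.0188891×0.2780 = 0.005251
Scale to base peak (0.420301) = 100: 67.84 : 100.00 : 55.26 : 13.57 : 1.25

67.84 : 100.00 : 55.26 : 13.57 : 1.25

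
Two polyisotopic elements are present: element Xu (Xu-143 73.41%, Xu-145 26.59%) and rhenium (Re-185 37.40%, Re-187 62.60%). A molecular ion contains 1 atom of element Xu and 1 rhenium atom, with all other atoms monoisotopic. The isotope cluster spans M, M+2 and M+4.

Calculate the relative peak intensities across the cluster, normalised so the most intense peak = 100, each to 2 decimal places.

Element Xu pattern (n=1): 0.7341 : 0.2659
Rhenium pattern (n=1): 0.3740 : 0.6260
Convolve the two distributions (both contribute in 2-u steps):
  M: 0.7341×0.3740 = 0.274553
  M+2: 0.7341×0.6260 + 0.2659×0.3740 = 0.558993
  M+4: 0.2659×0.6260 = 0.166453
Scale to base peak (0.558993) = 100: 49.12 : 100.00 : 29.78

49.12 : 100.00 : 29.78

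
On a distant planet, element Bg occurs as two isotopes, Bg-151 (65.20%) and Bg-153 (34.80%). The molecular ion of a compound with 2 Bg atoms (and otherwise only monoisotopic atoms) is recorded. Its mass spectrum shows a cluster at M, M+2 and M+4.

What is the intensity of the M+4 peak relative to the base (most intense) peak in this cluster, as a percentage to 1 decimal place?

26.7%

(0.6520 + 0.3480)^2 gives M 0.4251, M+2 0.4538, M+4 0.1211; the largest is M+2.
P(M+2) = C(2,1) × 0.6520^1 × 0.3480^1 = 2 × 0.6520 × 0.3480 = 0.453792 (base)
P(M+4) = C(2,2) × 0.6520^0 × 0.3480^2 = 1 × 1.0000 × 0.121104 = 0.121104
Relative intensity = 0.121104 / 0.453792 × 100 = 26.7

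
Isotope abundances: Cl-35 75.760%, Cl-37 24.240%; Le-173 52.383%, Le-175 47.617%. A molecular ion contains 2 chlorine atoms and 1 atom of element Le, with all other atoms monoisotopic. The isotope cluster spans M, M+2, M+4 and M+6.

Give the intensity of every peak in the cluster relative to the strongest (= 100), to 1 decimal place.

64.6 : 100.0 : 44.2 : 6.0

Chlorine pattern (n=2): 0.57395776 : 0.36728448 : 0.05875776
Element Le pattern (n=1): 0.52383 : 0.47617
Convolve the two distributions (both contribute in 2-u steps):
  M: 0.57395776×0.52383 = 0.300656
  M+2: 0.57395776×0.47617 + 0.36728448×0.52383 = 0.465696
  M+4: 0.36728448×0.47617 + 0.05875776×0.52383 = 0.205669
  M+6: 0.05875776×0.47617 = 0.027979
Scale to base peak (0.465696) = 100: 64.6 : 100.0 : 44.2 : 6.0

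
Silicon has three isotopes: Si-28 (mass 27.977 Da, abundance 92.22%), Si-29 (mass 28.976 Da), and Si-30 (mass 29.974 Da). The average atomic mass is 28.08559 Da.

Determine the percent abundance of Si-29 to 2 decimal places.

Let x and y be the fractions of Si-29 and Si-30. Then x + y = 1 − 0.9222 = 0.0778 and 28.976x + 29.974y = 28.08559 − 0.9222×27.977 = 2.2852006.
Substituting: 28.976x + 29.974(0.0778 − x) = 2.2852006
(28.976 − 29.974)x = -0.0467766  ⇒  x = 0.04687, y = 0.03093
Si-29: 4.69%, Si-30: 3.09%.

4.69%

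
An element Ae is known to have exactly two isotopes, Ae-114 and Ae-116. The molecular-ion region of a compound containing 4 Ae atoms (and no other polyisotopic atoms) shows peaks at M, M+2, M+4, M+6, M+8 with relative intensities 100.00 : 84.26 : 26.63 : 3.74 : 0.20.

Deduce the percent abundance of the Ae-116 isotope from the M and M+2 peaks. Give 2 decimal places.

17.40%

If p is the fraction of Ae that is Ae-114, then I(M+2)/I(M) = [C(4,1)·p^3·(1−p)] / p^4 = 4·(1−p)/p = 84.26/100.00 = 0.8426
(1−p)/p = 0.8426/4 = 0.2107  ⇒  p = 1/(1 + 0.2107) = 0.8260
Ae-114: 82.60%, Ae-116: 17.40%.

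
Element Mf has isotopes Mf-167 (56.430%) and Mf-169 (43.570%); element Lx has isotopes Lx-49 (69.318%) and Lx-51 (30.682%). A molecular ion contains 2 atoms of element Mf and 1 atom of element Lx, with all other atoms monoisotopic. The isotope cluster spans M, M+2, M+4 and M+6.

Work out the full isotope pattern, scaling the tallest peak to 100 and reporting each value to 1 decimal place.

Element Mf pattern (n=2): 0.31843449 : 0.49173102 : 0.18983449
Element Lx pattern (n=1): 0.69318 : 0.30682
Convolve the two distributions (both contribute in 2-u steps):
  M: 0.31843449×0.69318 = 0.220732
  M+2: 0.31843449×0.30682 + 0.49173102×0.69318 = 0.438560
  M+4: 0.49173102×0.30682 + 0.18983449×0.69318 = 0.282462
  M+6: 0.18983449×0.30682 = 0.058245
Scale to base peak (0.438560) = 100: 50.3 : 100.0 : 64.4 : 13.3

50.3 : 100.0 : 64.4 : 13.3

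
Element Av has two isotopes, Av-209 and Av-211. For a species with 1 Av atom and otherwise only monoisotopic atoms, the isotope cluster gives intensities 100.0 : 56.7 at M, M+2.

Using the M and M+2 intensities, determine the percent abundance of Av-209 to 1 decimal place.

63.8%

If p is the fraction of Av that is Av-209, then I(M+2)/I(M) = [C(1,1)·p^0·(1−p)] / p^1 = 1·(1−p)/p = 56.7/100.0 = 0.5670
(1−p)/p = 0.5670/1 = 0.5670  ⇒  p = 1/(1 + 0.5670) = 0.6382
Av-209: 63.8%, Av-211: 36.2%.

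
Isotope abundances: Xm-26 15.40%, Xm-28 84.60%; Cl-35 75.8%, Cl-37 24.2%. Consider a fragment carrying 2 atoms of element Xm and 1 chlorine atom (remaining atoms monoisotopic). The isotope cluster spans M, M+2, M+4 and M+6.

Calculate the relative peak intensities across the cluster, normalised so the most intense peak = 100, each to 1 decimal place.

3.0 : 33.6 : 100.0 : 28.6

Element Xm pattern (n=2): 0.023716 : 0.260568 : 0.715716
Chlorine pattern (n=1): 0.7580 : 0.2420
Convolve the two distributions (both contribute in 2-u steps):
  M: 0.023716×0.7580 = 0.017977
  M+2: 0.023716×0.2420 + 0.260568×0.7580 = 0.203250
  M+4: 0.260568×0.2420 + 0.715716×0.7580 = 0.605570
  M+6: 0.715716×0.2420 = 0.173203
Scale to base peak (0.605570) = 100: 3.0 : 33.6 : 100.0 : 28.6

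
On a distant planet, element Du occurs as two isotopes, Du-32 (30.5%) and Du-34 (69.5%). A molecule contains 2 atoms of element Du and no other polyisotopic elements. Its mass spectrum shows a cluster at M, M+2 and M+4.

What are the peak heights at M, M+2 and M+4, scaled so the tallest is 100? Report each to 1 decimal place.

19.3 : 87.8 : 100.0

Expanding (0.305 + 0.695)^2:
P(M) = 0.305^2 = 0.093025
P(M+2) = 2 × 0.305^1 × 0.695^1 = 0.423950
P(M+4) = 0.695^2 = 0.483025
The M+4 peak is largest (0.483025); scaling to 100 gives 19.3 : 87.8 : 100.0.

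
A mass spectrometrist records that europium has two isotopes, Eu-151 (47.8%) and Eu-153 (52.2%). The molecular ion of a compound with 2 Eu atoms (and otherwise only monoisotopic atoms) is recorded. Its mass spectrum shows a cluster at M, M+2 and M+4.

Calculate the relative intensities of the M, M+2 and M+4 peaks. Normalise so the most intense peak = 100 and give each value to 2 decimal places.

45.79 : 100.00 : 54.60

Each Eu atom is independently Eu-151 (p = 0.478) or Eu-153 (q = 0.522); the cluster is the binomial expansion (p + q)^2.
P(M) = 0.478^2 = 0.228484
P(M+2) = 2 × 0.478^1 × 0.522^1 = 0.499032
P(M+4) = 0.522^2 = 0.272484
The M+2 peak is largest (0.499032); scaling to 100 gives 45.79 : 100.00 : 54.60.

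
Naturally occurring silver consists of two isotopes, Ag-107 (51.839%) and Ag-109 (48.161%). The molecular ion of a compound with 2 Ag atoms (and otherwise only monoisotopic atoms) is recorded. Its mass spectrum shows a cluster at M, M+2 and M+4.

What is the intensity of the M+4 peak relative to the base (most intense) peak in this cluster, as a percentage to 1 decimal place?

(0.51839 + 0.48161)^2 gives M 0.2687, M+2 0.4993, M+4 0.2319; the largest is M+2.
P(M+2) = C(2,1) × 0.51839^1 × 0.48161^1 = 2 × 0.51839 × 0.48161 = 0.499324 (base)
P(M+4) = C(2,2) × 0.51839^0 × 0.48161^2 = 1 × 1.0000 × 0.23194819 = 0.231948
Relative intensity = 0.231948 / 0.499324 × 100 = 46.5

46.5%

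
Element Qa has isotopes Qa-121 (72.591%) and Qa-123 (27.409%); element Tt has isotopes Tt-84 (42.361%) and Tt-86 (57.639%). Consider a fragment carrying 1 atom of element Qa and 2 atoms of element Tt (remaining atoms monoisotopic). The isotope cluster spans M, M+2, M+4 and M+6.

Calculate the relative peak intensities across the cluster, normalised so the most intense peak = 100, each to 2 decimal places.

32.27 : 100.00 : 92.90 : 22.56

Element Qa pattern (n=1): 0.72591 : 0.27409
Element Tt pattern (n=2): 0.17944543 : 0.48832914 : 0.33222543
Convolve the two distributions (both contribute in 2-u steps):
  M: 0.72591×0.17944543 = 0.130261
  M+2: 0.72591×0.48832914 + 0.27409×0.17944543 = 0.403667
  M+4: 0.72591×0.33222543 + 0.27409×0.48832914 = 0.375012
  M+6: 0.27409×0.33222543 = 0.091060
Scale to base peak (0.403667) = 100: 32.27 : 100.00 : 92.90 : 22.56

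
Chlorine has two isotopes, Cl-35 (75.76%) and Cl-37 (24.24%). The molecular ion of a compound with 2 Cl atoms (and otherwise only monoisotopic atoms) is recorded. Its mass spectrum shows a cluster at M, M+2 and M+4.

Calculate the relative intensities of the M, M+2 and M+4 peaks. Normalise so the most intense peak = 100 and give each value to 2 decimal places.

Expanding (0.7576 + 0.2424)^2:
P(M) = 0.7576^2 = 0.573958
P(M+2) = 2 × 0.7576^1 × 0.2424^1 = 0.367284
P(M+4) = 0.2424^2 = 0.058758
The M peak is largest (0.573958); scaling to 100 gives 100.00 : 63.99 : 10.24.

100.00 : 63.99 : 10.24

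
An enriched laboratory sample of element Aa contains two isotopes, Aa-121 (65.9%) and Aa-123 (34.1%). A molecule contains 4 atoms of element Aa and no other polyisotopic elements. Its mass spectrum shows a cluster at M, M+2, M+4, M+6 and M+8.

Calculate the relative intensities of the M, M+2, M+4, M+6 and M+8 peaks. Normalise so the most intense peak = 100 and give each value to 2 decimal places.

48.31 : 100.00 : 77.62 : 26.78 : 3.46

Each Aa atom is independently Aa-121 (p = 0.659) or Aa-123 (q = 0.341); the cluster is the binomial expansion (p + q)^4.
P(M) = 0.659^4 = 0.188600
P(M+2) = 4 × 0.659^3 × 0.341^1 = 0.390365
P(M+4) = 6 × 0.659^2 × 0.341^2 = 0.302992
P(M+6) = 4 × 0.659^1 × 0.341^3 = 0.104522
P(M+8) = 0.341^4 = 0.013521
The M+2 peak is largest (0.390365); scaling to 100 gives 48.31 : 100.00 : 77.62 : 26.78 : 3.46.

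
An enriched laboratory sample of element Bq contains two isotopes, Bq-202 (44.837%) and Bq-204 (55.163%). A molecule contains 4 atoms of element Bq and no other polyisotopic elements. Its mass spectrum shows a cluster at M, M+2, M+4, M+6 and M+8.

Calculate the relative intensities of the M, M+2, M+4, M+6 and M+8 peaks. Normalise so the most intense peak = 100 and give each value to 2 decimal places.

11.01 : 54.19 : 100.00 : 82.02 : 25.23

Each Bq atom is independently Bq-202 (p = 0.44837) or Bq-204 (q = 0.55163); the cluster is the binomial expansion (p + q)^4.
P(M) = 0.44837^4 = 0.040415
P(M+2) = 4 × 0.44837^3 × 0.55163^1 = 0.198892
P(M+4) = 6 × 0.44837^2 × 0.55163^2 = 0.367046
P(M+6) = 4 × 0.44837^1 × 0.55163^3 = 0.301051
P(M+8) = 0.55163^4 = 0.092596
The M+4 peak is largest (0.367046); scaling to 100 gives 11.01 : 54.19 : 100.00 : 82.02 : 25.23.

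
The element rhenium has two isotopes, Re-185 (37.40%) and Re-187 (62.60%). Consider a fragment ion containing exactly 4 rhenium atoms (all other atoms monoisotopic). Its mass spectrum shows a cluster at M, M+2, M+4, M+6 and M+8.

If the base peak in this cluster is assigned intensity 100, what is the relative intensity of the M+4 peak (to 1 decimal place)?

Binomial terms of (0.3740 + 0.6260)^4: M 0.0196, M+2 0.1310, M+4 0.3289, M+6 0.3670, M+8 0.1536 → M+6 is the base peak.
P(M+6) = C(4,3) × 0.3740^1 × 0.6260^3 = 4 × 0.3740 × 0.24531438 = 0.366990 (base)
P(M+4) = C(4,2) × 0.3740^2 × 0.6260^2 = 6 × 0.139876 × 0.391876 = 0.328884
Relative intensity = 0.328884 / 0.366990 × 100 = 89.6

89.6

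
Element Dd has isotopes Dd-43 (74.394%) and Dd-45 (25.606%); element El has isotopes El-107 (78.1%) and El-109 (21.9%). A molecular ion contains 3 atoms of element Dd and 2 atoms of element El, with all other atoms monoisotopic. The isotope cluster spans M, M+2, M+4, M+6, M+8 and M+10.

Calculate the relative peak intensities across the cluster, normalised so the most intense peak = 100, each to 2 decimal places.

62.76 : 100.00 : 63.58 : 20.16 : 3.19 : 0.20

Element Dd pattern (n=3): 0.41173116 : 0.4251467 : 0.14633313 : 0.01678902
Element El pattern (n=2): 0.609961 : 0.342078 : 0.047961
Convolve the two distributions (both contribute in 2-u steps):
  M: 0.41173116×0.609961 = 0.251140
  M+2: 0.41173116×0.342078 + 0.4251467×0.609961 = 0.400167
  M+4: 0.41173116×0.047961 + 0.4251467×0.342078 + 0.14633313×0.609961 = 0.254438
  M+6: 0.4251467×0.047961 + 0.14633313×0.342078 + 0.01678902×0.609961 = 0.080688
  M+8: 0.14633313×0.047961 + 0.01678902×0.342078 = 0.012761
  M+10: 0.01678902×0.047961 = 0.000805
Scale to base peak (0.400167) = 100: 62.76 : 100.00 : 63.58 : 20.16 : 3.19 : 0.20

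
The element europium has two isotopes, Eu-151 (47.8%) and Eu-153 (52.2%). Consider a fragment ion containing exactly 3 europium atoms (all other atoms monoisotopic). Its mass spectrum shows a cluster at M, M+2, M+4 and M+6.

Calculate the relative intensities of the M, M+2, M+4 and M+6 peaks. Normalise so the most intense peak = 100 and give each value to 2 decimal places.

27.95 : 91.57 : 100.00 : 36.40

Each Eu atom is independently Eu-151 (p = 0.478) or Eu-153 (q = 0.522); the cluster is the binomial expansion (p + q)^3.
P(M) = 0.478^3 = 0.109215
P(M+2) = 3 × 0.478^2 × 0.522^1 = 0.357806
P(M+4) = 3 × 0.478^1 × 0.522^2 = 0.390742
P(M+6) = 0.522^3 = 0.142237
The M+4 peak is largest (0.390742); scaling to 100 gives 27.95 : 91.57 : 100.00 : 36.40.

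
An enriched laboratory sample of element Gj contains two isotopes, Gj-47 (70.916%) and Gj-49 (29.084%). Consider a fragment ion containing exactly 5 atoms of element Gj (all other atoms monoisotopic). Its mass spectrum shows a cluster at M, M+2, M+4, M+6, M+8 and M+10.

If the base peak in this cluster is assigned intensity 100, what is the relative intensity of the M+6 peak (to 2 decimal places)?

33.64

Term probabilities: M 0.1794, M+2 0.3678, M+4 0.3017, M+6 0.1237, M+8 0.0254, M+10 0.0021. Base peak = M+2.
P(M+2) = C(5,1) × 0.70916^4 × 0.29084^1 = 5 × 0.25291636 × 0.29084 = 0.367791 (base)
P(M+6) = C(5,3) × 0.70916^2 × 0.29084^3 = 10 × 0.50290791 × 0.02460155 = 0.123723
Relative intensity = 0.123723 / 0.367791 × 100 = 33.64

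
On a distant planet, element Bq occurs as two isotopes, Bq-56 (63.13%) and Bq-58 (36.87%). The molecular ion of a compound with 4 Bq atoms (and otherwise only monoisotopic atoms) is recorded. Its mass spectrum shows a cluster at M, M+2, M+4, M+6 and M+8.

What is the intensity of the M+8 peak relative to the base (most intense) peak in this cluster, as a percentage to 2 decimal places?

4.98%

Term probabilities: M 0.1588, M+2 0.3711, M+4 0.3251, M+6 0.1266, M+8 0.0185. Base peak = M+2.
P(M+2) = C(4,1) × 0.6313^3 × 0.3687^1 = 4 × 0.25159811 × 0.3687 = 0.371057 (base)
P(M+8) = C(4,4) × 0.6313^0 × 0.3687^4 = 1 × 1.0000 × 0.0184796 = 0.018480
Relative intensity = 0.018480 / 0.371057 × 100 = 4.98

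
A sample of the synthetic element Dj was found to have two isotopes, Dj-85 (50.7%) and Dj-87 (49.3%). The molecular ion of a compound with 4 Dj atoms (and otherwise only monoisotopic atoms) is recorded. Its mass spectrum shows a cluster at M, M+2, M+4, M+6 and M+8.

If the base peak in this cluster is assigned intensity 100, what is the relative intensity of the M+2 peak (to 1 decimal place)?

Term probabilities: M 0.0661, M+2 0.2570, M+4 0.3749, M+6 0.2430, M+8 0.0591. Base peak = M+4.
P(M+4) = C(4,2) × 0.507^2 × 0.493^2 = 6 × 0.257049 × 0.243049 = 0.374853 (base)
P(M+2) = C(4,1) × 0.507^3 × 0.493^1 = 4 × 0.13032384 × 0.4930 = 0.256999
Relative intensity = 0.256999 / 0.374853 × 100 = 68.6

68.6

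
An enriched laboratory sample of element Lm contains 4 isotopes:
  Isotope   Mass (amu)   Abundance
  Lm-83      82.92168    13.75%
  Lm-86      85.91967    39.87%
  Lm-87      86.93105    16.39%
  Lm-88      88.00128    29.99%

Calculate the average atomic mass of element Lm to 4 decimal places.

Ar = Σ fᵢ·mᵢ = 0.1375 × 82.92168 + 0.3987 × 85.91967 + 0.1639 × 86.93105 + 0.2999 × 88.00128
= 11.401731 + 34.256172 + 14.247999 + 26.391584 = 86.297486 amu

86.2975 amu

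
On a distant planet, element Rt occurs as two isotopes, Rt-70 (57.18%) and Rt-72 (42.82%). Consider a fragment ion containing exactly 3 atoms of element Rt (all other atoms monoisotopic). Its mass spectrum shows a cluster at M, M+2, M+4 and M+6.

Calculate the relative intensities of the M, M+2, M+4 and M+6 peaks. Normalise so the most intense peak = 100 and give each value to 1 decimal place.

Each Rt atom is independently Rt-70 (p = 0.5718) or Rt-72 (q = 0.4282); the cluster is the binomial expansion (p + q)^3.
P(M) = 0.5718^3 = 0.186953
P(M+2) = 3 × 0.5718^2 × 0.4282^1 = 0.420007
P(M+4) = 3 × 0.5718^1 × 0.4282^2 = 0.314528
P(M+6) = 0.4282^3 = 0.078513
The M+2 peak is largest (0.420007); scaling to 100 gives 44.5 : 100.0 : 74.9 : 18.7.

44.5 : 100.0 : 74.9 : 18.7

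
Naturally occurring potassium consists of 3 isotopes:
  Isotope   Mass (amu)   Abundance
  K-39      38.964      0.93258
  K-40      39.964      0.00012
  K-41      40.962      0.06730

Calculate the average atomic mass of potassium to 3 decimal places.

39.099 amu

Ar = Σ fᵢ·mᵢ = 0.93258 × 38.964 + 0.00012 × 39.964 + 0.06730 × 40.962
= 36.3370 + 0.0048 + 2.7567 = 39.0985 amu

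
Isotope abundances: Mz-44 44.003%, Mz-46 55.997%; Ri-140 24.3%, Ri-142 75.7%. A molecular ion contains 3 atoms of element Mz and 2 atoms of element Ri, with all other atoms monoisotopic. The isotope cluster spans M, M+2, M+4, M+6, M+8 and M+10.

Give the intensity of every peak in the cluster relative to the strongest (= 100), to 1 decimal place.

1.4 : 14.5 : 55.3 : 100.0 : 86.5 : 28.8

Element Mz pattern (n=3): 0.08520143 : 0.32527493 : 0.41393587 : 0.17558778
Element Ri pattern (n=2): 0.059049 : 0.367902 : 0.573049
Convolve the two distributions (both contribute in 2-u steps):
  M: 0.08520143×0.059049 = 0.005031
  M+2: 0.08520143×0.367902 + 0.32527493×0.059049 = 0.050553
  M+4: 0.08520143×0.573049 + 0.32527493×0.367902 + 0.41393587×0.059049 = 0.192936
  M+6: 0.32527493×0.573049 + 0.41393587×0.367902 + 0.17558778×0.059049 = 0.349055
  M+8: 0.41393587×0.573049 + 0.17558778×0.367902 = 0.301805
  M+10: 0.17558778×0.573049 = 0.100620
Scale to base peak (0.349055) = 100: 1.4 : 14.5 : 55.3 : 100.0 : 86.5 : 28.8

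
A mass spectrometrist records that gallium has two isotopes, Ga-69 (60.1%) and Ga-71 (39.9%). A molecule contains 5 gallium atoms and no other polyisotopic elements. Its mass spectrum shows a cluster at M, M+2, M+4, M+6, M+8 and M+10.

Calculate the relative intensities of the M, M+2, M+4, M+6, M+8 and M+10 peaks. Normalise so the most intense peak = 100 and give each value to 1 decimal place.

22.7 : 75.3 : 100.0 : 66.4 : 22.0 : 2.9

The 5 Ga atoms are independent, so intensities follow the terms of (0.601 + 0.399)^5.
P(M) = 0.601^5 = 0.078410
P(M+2) = 5 × 0.601^4 × 0.399^1 = 0.260280
P(M+4) = 10 × 0.601^3 × 0.399^2 = 0.345596
P(M+6) = 10 × 0.601^2 × 0.399^3 = 0.229439
P(M+8) = 5 × 0.601^1 × 0.399^4 = 0.076162
P(M+10) = 0.399^5 = 0.010113
The M+4 peak is largest (0.345596); scaling to 100 gives 22.7 : 75.3 : 100.0 : 66.4 : 22.0 : 2.9.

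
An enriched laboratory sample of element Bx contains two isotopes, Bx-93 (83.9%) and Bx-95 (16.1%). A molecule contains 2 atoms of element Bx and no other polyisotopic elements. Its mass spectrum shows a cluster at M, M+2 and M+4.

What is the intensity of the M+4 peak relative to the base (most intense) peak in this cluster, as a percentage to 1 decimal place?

3.7%

Binomial terms of (0.839 + 0.161)^2: M 0.7039, M+2 0.2702, M+4 0.0259 → M is the base peak.
P(M) = C(2,0) × 0.839^2 × 0.161^0 = 1 × 0.703921 × 1.0000 = 0.703921 (base)
P(M+4) = C(2,2) × 0.839^0 × 0.161^2 = 1 × 1.0000 × 0.025921 = 0.025921
Relative intensity = 0.025921 / 0.703921 × 100 = 3.7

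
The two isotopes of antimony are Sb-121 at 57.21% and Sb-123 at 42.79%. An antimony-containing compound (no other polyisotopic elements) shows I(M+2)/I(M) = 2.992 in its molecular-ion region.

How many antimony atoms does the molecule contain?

For n independent Sb atoms, I(M+2)/I(M) = n · (abundance Sb-123) / (abundance Sb-121) = n · 0.4279/0.5721.
n = 2.992 × 0.5721/0.4279 = 4.00 ≈ 4

4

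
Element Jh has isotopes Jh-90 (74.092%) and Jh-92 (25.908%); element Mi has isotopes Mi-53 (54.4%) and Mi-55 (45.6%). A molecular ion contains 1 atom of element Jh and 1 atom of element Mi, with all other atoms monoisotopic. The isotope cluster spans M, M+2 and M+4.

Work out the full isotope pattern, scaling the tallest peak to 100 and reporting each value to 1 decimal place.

84.2 : 100.0 : 24.7

Element Jh pattern (n=1): 0.74092 : 0.25908
Element Mi pattern (n=1): 0.5440 : 0.4560
Convolve the two distributions (both contribute in 2-u steps):
  M: 0.74092×0.5440 = 0.403060
  M+2: 0.74092×0.4560 + 0.25908×0.5440 = 0.478799
  M+4: 0.25908×0.4560 = 0.118140
Scale to base peak (0.478799) = 100: 84.2 : 100.0 : 24.7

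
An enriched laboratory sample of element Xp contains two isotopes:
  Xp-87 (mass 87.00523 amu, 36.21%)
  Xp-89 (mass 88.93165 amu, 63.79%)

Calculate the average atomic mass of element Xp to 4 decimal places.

88.2341 amu

The abundance-weighted mean is 0.3621 × 87.00523 + 0.6379 × 88.93165
= 31.504594 + 56.729500 = 88.234094 amu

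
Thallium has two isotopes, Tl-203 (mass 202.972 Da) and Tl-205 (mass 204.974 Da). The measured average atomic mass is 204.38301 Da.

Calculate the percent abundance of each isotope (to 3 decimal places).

Writing the weighted mean with unknown fraction x of Tl-203:
202.972·x + 204.974·(1 − x) = 204.38301
(202.972 − 204.974)·x = 204.38301 − 204.974
x = -0.59099 / -2.002 = 0.29520 → 29.520% Tl-203, 70.480% Tl-205.

Tl-203: 29.520%, Tl-205: 70.480%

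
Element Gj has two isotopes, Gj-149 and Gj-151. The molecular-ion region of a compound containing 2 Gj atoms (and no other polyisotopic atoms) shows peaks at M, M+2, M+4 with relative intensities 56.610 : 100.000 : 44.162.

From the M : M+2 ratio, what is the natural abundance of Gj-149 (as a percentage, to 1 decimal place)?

53.1%

Let p = fractional abundance of Gj-149. I(M+2)/I(M) = [C(2,1)·p^1·(1−p)] / p^2 = 2·(1−p)/p = 100.000/56.610 = 1.7665
(1−p)/p = 1.7665/2 = 0.8832  ⇒  p = 1/(1 + 0.8832) = 0.5310
Gj-149: 53.1%, Gj-151: 46.9%.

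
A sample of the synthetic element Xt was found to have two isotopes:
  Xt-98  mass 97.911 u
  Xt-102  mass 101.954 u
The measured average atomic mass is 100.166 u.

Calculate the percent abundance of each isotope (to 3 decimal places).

Xt-98: 44.225%, Xt-102: 55.775%

Writing the weighted mean with unknown fraction x of Xt-98:
97.911·x + 101.954·(1 − x) = 100.166
(97.911 − 101.954)·x = 100.166 − 101.954
x = -1.788 / -4.043 = 0.44225 → 44.225% Xt-98, 55.775% Xt-102.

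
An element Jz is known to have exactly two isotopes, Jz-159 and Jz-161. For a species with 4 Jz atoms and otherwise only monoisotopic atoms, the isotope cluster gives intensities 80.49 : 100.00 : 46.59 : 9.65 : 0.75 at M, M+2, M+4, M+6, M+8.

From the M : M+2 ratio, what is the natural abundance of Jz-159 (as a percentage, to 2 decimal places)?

Let p = fractional abundance of Jz-159. I(M+2)/I(M) = [C(4,1)·p^3·(1−p)] / p^4 = 4·(1−p)/p = 100.00/80.49 = 1.2424
(1−p)/p = 1.2424/4 = 0.3106  ⇒  p = 1/(1 + 0.3106) = 0.7630
Jz-159: 76.30%, Jz-161: 23.70%.

76.30%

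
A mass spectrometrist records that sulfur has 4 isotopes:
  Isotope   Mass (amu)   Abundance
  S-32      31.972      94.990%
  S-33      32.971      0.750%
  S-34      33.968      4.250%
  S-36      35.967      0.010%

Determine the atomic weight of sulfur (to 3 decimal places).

32.065 amu

The abundance-weighted mean is 0.94990 × 31.972 + 0.00750 × 32.971 + 0.04250 × 33.968 + 0.00010 × 35.967
= 30.3702 + 0.2473 + 1.4436 + 0.0036 = 32.0647 amu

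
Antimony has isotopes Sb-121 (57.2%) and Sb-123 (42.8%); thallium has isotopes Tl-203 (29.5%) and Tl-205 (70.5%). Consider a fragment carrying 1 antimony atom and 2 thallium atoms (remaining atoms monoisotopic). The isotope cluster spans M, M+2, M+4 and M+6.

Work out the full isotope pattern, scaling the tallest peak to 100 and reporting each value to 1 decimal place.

Antimony pattern (n=1): 0.5720 : 0.4280
Thallium pattern (n=2): 0.087025 : 0.41595 : 0.497025
Convolve the two distributions (both contribute in 2-u steps):
  M: 0.5720×0.087025 = 0.049778
  M+2: 0.5720×0.41595 + 0.4280×0.087025 = 0.275170
  M+4: 0.5720×0.497025 + 0.4280×0.41595 = 0.462325
  M+6: 0.4280×0.497025 = 0.212727
Scale to base peak (0.462325) = 100: 10.8 : 59.5 : 100.0 : 46.0

10.8 : 59.5 : 100.0 : 46.0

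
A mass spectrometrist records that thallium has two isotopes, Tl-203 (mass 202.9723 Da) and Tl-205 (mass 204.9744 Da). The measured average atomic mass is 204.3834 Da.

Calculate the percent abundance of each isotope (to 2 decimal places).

Tl-203: 29.52%, Tl-205: 70.48%

Writing the weighted mean with unknown fraction x of Tl-203:
202.9723·x + 204.9744·(1 − x) = 204.3834
(202.9723 − 204.9744)·x = 204.3834 − 204.9744
x = -0.5910 / -2.0021 = 0.29519 → 29.52% Tl-203, 70.48% Tl-205.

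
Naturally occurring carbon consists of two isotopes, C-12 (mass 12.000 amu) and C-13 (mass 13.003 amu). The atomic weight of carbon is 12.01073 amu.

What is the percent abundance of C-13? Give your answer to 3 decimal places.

With x = fraction of C-12 (so C-13 is 1 − x):
12.000·x + 13.003·(1 − x) = 12.01073
(12.000 − 13.003)·x = 12.01073 − 13.003
x = -0.99227 / -1.003 = 0.98930 → 98.930% C-12, 1.070% C-13.

1.070%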